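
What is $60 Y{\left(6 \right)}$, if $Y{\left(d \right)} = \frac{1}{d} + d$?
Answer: $370$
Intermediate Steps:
$Y{\left(d \right)} = d + \frac{1}{d}$
$60 Y{\left(6 \right)} = 60 \left(6 + \frac{1}{6}\right) = 60 \cdot \frac{37}{6} = 370$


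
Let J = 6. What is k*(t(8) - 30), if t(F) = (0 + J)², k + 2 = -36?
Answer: -228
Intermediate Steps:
k = -38 (k = -2 - 36 = -38)
t(F) = 36 (t(F) = (0 + 6)² = 6² = 36)
k*(t(8) - 30) = -38*(36 - 30) = -38*6 = -228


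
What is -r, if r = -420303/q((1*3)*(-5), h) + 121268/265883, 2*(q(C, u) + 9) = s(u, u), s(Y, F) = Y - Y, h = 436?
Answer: -37250837987/797649 ≈ -46701.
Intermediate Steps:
s(Y, F) = 0
q(C, u) = -9 (q(C, u) = -9 + (1/2)*0 = -9 + 0 = -9)
r = 37250837987/797649 (r = -420303/(-9) + 121268/265883 = -420303*(-1/9) + 121268*(1/265883) = 140101/3 + 121268/265883 = 37250837987/797649 ≈ 46701.)
-r = -1*37250837987/797649 = -37250837987/797649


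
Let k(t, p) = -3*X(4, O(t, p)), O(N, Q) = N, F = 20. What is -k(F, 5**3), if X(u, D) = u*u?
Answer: 48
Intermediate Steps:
X(u, D) = u**2
k(t, p) = -48 (k(t, p) = -3*4**2 = -3*16 = -48)
-k(F, 5**3) = -1*(-48) = 48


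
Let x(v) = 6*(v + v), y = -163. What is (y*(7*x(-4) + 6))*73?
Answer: 3926670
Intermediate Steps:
x(v) = 12*v (x(v) = 6*(2*v) = 12*v)
(y*(7*x(-4) + 6))*73 = -163*(7*(12*(-4)) + 6)*73 = -163*(7*(-48) + 6)*73 = -163*(-336 + 6)*73 = -163*(-330)*73 = 53790*73 = 3926670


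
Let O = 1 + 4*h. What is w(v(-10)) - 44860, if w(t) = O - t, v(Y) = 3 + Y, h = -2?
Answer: -44860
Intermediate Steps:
O = -7 (O = 1 + 4*(-2) = 1 - 8 = -7)
w(t) = -7 - t
w(v(-10)) - 44860 = (-7 - (3 - 10)) - 44860 = (-7 - 1*(-7)) - 44860 = (-7 + 7) - 44860 = 0 - 44860 = -44860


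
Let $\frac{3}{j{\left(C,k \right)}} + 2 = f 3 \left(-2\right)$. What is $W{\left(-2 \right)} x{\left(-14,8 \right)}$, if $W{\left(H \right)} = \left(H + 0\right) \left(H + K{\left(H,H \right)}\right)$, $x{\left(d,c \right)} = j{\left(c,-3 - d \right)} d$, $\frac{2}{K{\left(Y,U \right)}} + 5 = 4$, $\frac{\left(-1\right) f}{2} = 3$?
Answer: $- \frac{168}{17} \approx -9.8824$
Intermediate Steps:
$f = -6$ ($f = \left(-2\right) 3 = -6$)
$K{\left(Y,U \right)} = -2$ ($K{\left(Y,U \right)} = \frac{2}{-5 + 4} = \frac{2}{-1} = 2 \left(-1\right) = -2$)
$j{\left(C,k \right)} = \frac{3}{34}$ ($j{\left(C,k \right)} = \frac{3}{-2 + \left(-6\right) 3 \left(-2\right)} = \frac{3}{-2 - -36} = \frac{3}{-2 + 36} = \frac{3}{34}$)
$x{\left(d,c \right)} = \frac{3 d}{34}$
$W{\left(H \right)} = H \left(-2 + H\right)$ ($W{\left(H \right)} = \left(H + 0\right) \left(H - 2\right) = H \left(-2 + H\right)$)
$W{\left(-2 \right)} x{\left(-14,8 \right)} = - 2 \left(-2 - 2\right) \frac{3}{34} \left(-14\right) = \left(-2\right) \left(-4\right) \left(- \frac{21}{17}\right) = 8 \left(- \frac{21}{17}\right) = - \frac{168}{17}$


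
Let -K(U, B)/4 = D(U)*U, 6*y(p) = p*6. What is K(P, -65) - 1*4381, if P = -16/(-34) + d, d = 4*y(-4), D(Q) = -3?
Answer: -77645/17 ≈ -4567.4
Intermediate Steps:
y(p) = p (y(p) = (p*6)/6 = (6*p)/6 = p)
d = -16 (d = 4*(-4) = -16)
P = -264/17 (P = -16/(-34) - 16 = -16*(-1/34) - 16 = 8/17 - 16 = -264/17 ≈ -15.529)
K(U, B) = 12*U (K(U, B) = -(-12)*U = 12*U)
K(P, -65) - 1*4381 = 12*(-264/17) - 1*4381 = -3168/17 - 4381 = -77645/17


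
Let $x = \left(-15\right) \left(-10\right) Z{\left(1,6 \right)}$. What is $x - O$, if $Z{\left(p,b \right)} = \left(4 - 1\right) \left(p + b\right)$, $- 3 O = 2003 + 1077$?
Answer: $\frac{12530}{3} \approx 4176.7$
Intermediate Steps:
$O = - \frac{3080}{3}$ ($O = - \frac{2003 + 1077}{3} = \left(- \frac{1}{3}\right) 3080 = - \frac{3080}{3} \approx -1026.7$)
$Z{\left(p,b \right)} = 3 b + 3 p$ ($Z{\left(p,b \right)} = 3 \left(b + p\right) = 3 b + 3 p$)
$x = 3150$ ($x = \left(-15\right) \left(-10\right) \left(3 \cdot 6 + 3 \cdot 1\right) = 150 \left(18 + 3\right) = 150 \cdot 21 = 3150$)
$x - O = 3150 - - \frac{3080}{3} = 3150 + \frac{3080}{3} = \frac{12530}{3}$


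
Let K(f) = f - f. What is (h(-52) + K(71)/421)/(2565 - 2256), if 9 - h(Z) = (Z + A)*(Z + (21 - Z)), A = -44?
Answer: 675/103 ≈ 6.5534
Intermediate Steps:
h(Z) = 933 - 21*Z (h(Z) = 9 - (Z - 44)*(Z + (21 - Z)) = 9 - (-44 + Z)*21 = 9 - (-924 + 21*Z) = 9 + (924 - 21*Z) = 933 - 21*Z)
K(f) = 0
(h(-52) + K(71)/421)/(2565 - 2256) = ((933 - 21*(-52)) + 0/421)/(2565 - 2256) = ((933 + 1092) + 0*(1/421))/309 = (2025 + 0)*(1/309) = 2025*(1/309) = 675/103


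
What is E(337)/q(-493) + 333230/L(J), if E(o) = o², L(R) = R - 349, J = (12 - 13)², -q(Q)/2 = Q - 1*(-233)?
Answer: -33439397/45240 ≈ -739.16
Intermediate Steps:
q(Q) = -466 - 2*Q (q(Q) = -2*(Q - 1*(-233)) = -2*(Q + 233) = -2*(233 + Q) = -466 - 2*Q)
J = 1 (J = (-1)² = 1)
L(R) = -349 + R
E(337)/q(-493) + 333230/L(J) = 337²/(-466 - 2*(-493)) + 333230/(-349 + 1) = 113569/(-466 + 986) + 333230/(-348) = 113569/520 + 333230*(-1/348) = 113569*(1/520) - 166615/174 = 113569/520 - 166615/174 = -33439397/45240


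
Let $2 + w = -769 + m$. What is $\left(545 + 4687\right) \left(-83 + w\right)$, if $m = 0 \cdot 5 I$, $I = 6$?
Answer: $-4468128$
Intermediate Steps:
$m = 0$ ($m = 0 \cdot 5 \cdot 6 = 0 \cdot 6 = 0$)
$w = -771$ ($w = -2 + \left(-769 + 0\right) = -2 - 769 = -771$)
$\left(545 + 4687\right) \left(-83 + w\right) = \left(545 + 4687\right) \left(-83 - 771\right) = 5232 \left(-854\right) = -4468128$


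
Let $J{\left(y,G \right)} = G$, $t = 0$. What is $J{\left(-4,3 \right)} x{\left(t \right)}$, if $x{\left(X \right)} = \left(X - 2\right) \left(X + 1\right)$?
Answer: $-6$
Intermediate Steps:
$x{\left(X \right)} = \left(1 + X\right) \left(-2 + X\right)$ ($x{\left(X \right)} = \left(-2 + X\right) \left(1 + X\right) = \left(1 + X\right) \left(-2 + X\right)$)
$J{\left(-4,3 \right)} x{\left(t \right)} = 3 \left(-2 + 0^{2} - 0\right) = 3 \left(-2 + 0 + 0\right) = 3 \left(-2\right) = -6$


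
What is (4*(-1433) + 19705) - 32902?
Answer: -18929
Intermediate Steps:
(4*(-1433) + 19705) - 32902 = (-5732 + 19705) - 32902 = 13973 - 32902 = -18929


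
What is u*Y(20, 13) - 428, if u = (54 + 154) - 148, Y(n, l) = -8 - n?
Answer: -2108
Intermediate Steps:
u = 60 (u = 208 - 148 = 60)
u*Y(20, 13) - 428 = 60*(-8 - 1*20) - 428 = 60*(-8 - 20) - 428 = 60*(-28) - 428 = -1680 - 428 = -2108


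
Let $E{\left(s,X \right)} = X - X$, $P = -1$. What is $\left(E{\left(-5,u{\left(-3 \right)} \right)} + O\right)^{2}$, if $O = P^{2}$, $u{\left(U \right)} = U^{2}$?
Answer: $1$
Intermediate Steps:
$E{\left(s,X \right)} = 0$
$O = 1$ ($O = \left(-1\right)^{2} = 1$)
$\left(E{\left(-5,u{\left(-3 \right)} \right)} + O\right)^{2} = \left(0 + 1\right)^{2} = 1^{2} = 1$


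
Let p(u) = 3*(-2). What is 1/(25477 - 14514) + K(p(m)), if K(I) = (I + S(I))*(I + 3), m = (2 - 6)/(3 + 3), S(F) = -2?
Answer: 263113/10963 ≈ 24.000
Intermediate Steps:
m = -⅔ (m = -4/6 = -4*⅙ = -⅔ ≈ -0.66667)
p(u) = -6
K(I) = (-2 + I)*(3 + I) (K(I) = (I - 2)*(I + 3) = (-2 + I)*(3 + I))
1/(25477 - 14514) + K(p(m)) = 1/(25477 - 14514) + (-6 - 6 + (-6)²) = 1/10963 + (-6 - 6 + 36) = 1/10963 + 24 = 263113/10963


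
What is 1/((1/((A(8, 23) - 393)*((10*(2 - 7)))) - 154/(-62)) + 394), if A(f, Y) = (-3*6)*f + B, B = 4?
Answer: 826150/327555181 ≈ 0.0025222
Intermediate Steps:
A(f, Y) = 4 - 18*f (A(f, Y) = (-3*6)*f + 4 = -18*f + 4 = 4 - 18*f)
1/((1/((A(8, 23) - 393)*((10*(2 - 7)))) - 154/(-62)) + 394) = 1/((1/(((4 - 18*8) - 393)*((10*(2 - 7)))) - 154/(-62)) + 394) = 1/((1/(((4 - 144) - 393)*((10*(-5)))) - 154*(-1/62)) + 394) = 1/((1/(-140 - 393*(-50)) + 77/31) + 394) = 1/((-1/50/(-533) + 77/31) + 394) = 1/((-1/533*(-1/50) + 77/31) + 394) = 1/((1/26650 + 77/31) + 394) = 1/(2052081/826150 + 394) = 1/(327555181/826150) = 826150/327555181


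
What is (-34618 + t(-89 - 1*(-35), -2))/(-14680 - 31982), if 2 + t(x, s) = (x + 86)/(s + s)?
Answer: 1574/2121 ≈ 0.74210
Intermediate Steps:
t(x, s) = -2 + (86 + x)/(2*s) (t(x, s) = -2 + (x + 86)/(s + s) = -2 + (86 + x)/((2*s)) = -2 + (86 + x)*(1/(2*s)) = -2 + (86 + x)/(2*s))
(-34618 + t(-89 - 1*(-35), -2))/(-14680 - 31982) = (-34618 + (1/2)*(86 + (-89 - 1*(-35)) - 4*(-2))/(-2))/(-14680 - 31982) = (-34618 + (1/2)*(-1/2)*(86 + (-89 + 35) + 8))/(-46662) = (-34618 + (1/2)*(-1/2)*(86 - 54 + 8))*(-1/46662) = (-34618 + (1/2)*(-1/2)*40)*(-1/46662) = (-34618 - 10)*(-1/46662) = -34628*(-1/46662) = 1574/2121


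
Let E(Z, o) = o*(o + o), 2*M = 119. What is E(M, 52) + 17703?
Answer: 23111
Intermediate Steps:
M = 119/2 (M = (1/2)*119 = 119/2 ≈ 59.500)
E(Z, o) = 2*o**2 (E(Z, o) = o*(2*o) = 2*o**2)
E(M, 52) + 17703 = 2*52**2 + 17703 = 2*2704 + 17703 = 5408 + 17703 = 23111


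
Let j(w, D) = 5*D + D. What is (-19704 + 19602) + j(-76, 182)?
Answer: 990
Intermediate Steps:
j(w, D) = 6*D
(-19704 + 19602) + j(-76, 182) = (-19704 + 19602) + 6*182 = -102 + 1092 = 990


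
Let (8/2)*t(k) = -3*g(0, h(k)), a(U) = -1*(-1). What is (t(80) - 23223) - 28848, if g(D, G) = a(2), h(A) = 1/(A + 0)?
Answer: -208287/4 ≈ -52072.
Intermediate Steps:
h(A) = 1/A
a(U) = 1
g(D, G) = 1
t(k) = -¾ (t(k) = (-3*1)/4 = (¼)*(-3) = -¾)
(t(80) - 23223) - 28848 = (-¾ - 23223) - 28848 = -92895/4 - 28848 = -208287/4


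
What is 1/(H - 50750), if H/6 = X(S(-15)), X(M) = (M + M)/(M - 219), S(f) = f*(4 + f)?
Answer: -3/152360 ≈ -1.9690e-5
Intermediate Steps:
X(M) = 2*M/(-219 + M) (X(M) = (2*M)/(-219 + M) = 2*M/(-219 + M))
H = -110/3 (H = 6*(2*(-15*(4 - 15))/(-219 - 15*(4 - 15))) = 6*(2*(-15*(-11))/(-219 - 15*(-11))) = 6*(2*165/(-219 + 165)) = 6*(2*165/(-54)) = 6*(2*165*(-1/54)) = 6*(-55/9) = -110/3 ≈ -36.667)
1/(H - 50750) = 1/(-110/3 - 50750) = 1/(-152360/3) = -3/152360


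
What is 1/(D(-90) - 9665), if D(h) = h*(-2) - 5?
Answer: -1/9490 ≈ -0.00010537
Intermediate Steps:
D(h) = -5 - 2*h (D(h) = -2*h - 5 = -5 - 2*h)
1/(D(-90) - 9665) = 1/((-5 - 2*(-90)) - 9665) = 1/((-5 + 180) - 9665) = 1/(175 - 9665) = 1/(-9490) = -1/9490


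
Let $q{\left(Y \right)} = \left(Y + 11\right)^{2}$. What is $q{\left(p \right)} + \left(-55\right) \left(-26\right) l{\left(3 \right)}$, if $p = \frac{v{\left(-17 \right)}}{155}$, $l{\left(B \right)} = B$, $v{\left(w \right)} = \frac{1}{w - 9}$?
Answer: $\frac{71638521241}{16240900} \approx 4411.0$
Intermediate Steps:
$v{\left(w \right)} = \frac{1}{-9 + w}$
$p = - \frac{1}{4030}$ ($p = \frac{1}{\left(-9 - 17\right) 155} = \frac{1}{-26} \cdot \frac{1}{155} = \left(- \frac{1}{26}\right) \frac{1}{155} = - \frac{1}{4030} \approx -0.00024814$)
$q{\left(Y \right)} = \left(11 + Y\right)^{2}$
$q{\left(p \right)} + \left(-55\right) \left(-26\right) l{\left(3 \right)} = \left(11 - \frac{1}{4030}\right)^{2} + \left(-55\right) \left(-26\right) 3 = \left(\frac{44329}{4030}\right)^{2} + 1430 \cdot 3 = \frac{1965060241}{16240900} + 4290 = \frac{71638521241}{16240900}$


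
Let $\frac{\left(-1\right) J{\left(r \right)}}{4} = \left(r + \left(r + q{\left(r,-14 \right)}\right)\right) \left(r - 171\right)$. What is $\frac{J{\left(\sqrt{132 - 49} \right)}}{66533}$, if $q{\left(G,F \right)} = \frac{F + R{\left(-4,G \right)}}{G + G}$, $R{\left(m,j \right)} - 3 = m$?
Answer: $- \frac{634}{66533} + \frac{108414 \sqrt{83}}{5522239} \approx 0.16933$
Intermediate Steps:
$R{\left(m,j \right)} = 3 + m$
$q{\left(G,F \right)} = \frac{-1 + F}{2 G}$ ($q{\left(G,F \right)} = \frac{F + \left(3 - 4\right)}{G + G} = \frac{F - 1}{2 G} = \left(-1 + F\right) \frac{1}{2 G} = \frac{-1 + F}{2 G}$)
$J{\left(r \right)} = - 4 \left(-171 + r\right) \left(2 r - \frac{15}{2 r}\right)$ ($J{\left(r \right)} = - 4 \left(r + \left(r + \frac{-1 - 14}{2 r}\right)\right) \left(r - 171\right) = - 4 \left(r + \left(r + \frac{1}{2} \frac{1}{r} \left(-15\right)\right)\right) \left(-171 + r\right) = - 4 \left(r + \left(r - \frac{15}{2 r}\right)\right) \left(-171 + r\right) = - 4 \left(2 r - \frac{15}{2 r}\right) \left(-171 + r\right) = - 4 \left(-171 + r\right) \left(2 r - \frac{15}{2 r}\right)$)
$\frac{J{\left(\sqrt{132 - 49} \right)}}{66533} = \frac{30 - \frac{5130}{\sqrt{132 - 49}} - 8 \left(\sqrt{132 - 49}\right)^{2} + 1368 \sqrt{132 - 49}}{66533} = \left(30 - \frac{5130}{\sqrt{83}} - 8 \left(\sqrt{83}\right)^{2} + 1368 \sqrt{83}\right) \frac{1}{66533} = \left(30 - 5130 \frac{\sqrt{83}}{83} - 664 + 1368 \sqrt{83}\right) \frac{1}{66533} = \left(30 - \frac{5130 \sqrt{83}}{83} - 664 + 1368 \sqrt{83}\right) \frac{1}{66533} = \left(-634 + \frac{108414 \sqrt{83}}{83}\right) \frac{1}{66533} = - \frac{634}{66533} + \frac{108414 \sqrt{83}}{5522239}$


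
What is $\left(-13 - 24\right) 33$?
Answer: $-1221$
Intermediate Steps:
$\left(-13 - 24\right) 33 = \left(-37\right) 33 = -1221$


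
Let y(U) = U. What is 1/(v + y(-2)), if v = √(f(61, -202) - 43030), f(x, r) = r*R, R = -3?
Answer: -1/21214 - I*√10606/21214 ≈ -4.7139e-5 - 0.0048546*I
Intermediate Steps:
f(x, r) = -3*r (f(x, r) = r*(-3) = -3*r)
v = 2*I*√10606 (v = √(-3*(-202) - 43030) = √(606 - 43030) = √(-42424) = 2*I*√10606 ≈ 205.97*I)
1/(v + y(-2)) = 1/(2*I*√10606 - 2) = 1/(-2 + 2*I*√10606)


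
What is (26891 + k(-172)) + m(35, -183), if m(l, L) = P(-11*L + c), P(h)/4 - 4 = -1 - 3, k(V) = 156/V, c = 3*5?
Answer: 1156274/43 ≈ 26890.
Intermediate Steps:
c = 15
P(h) = 0 (P(h) = 16 + 4*(-1 - 3) = 16 + 4*(-4) = 16 - 16 = 0)
m(l, L) = 0
(26891 + k(-172)) + m(35, -183) = (26891 + 156/(-172)) + 0 = (26891 + 156*(-1/172)) + 0 = (26891 - 39/43) + 0 = 1156274/43 + 0 = 1156274/43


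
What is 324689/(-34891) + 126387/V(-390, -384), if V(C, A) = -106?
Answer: -4444185851/3698446 ≈ -1201.6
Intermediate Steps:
324689/(-34891) + 126387/V(-390, -384) = 324689/(-34891) + 126387/(-106) = 324689*(-1/34891) + 126387*(-1/106) = -324689/34891 - 126387/106 = -4444185851/3698446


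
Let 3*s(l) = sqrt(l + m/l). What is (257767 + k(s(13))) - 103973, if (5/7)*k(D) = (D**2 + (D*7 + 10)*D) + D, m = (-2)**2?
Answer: 89979178/585 + 77*sqrt(2249)/195 ≈ 1.5383e+5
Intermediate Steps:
m = 4
s(l) = sqrt(l + 4/l)/3
k(D) = 7*D/5 + 7*D**2/5 + 7*D*(10 + 7*D)/5 (k(D) = 7*((D**2 + (D*7 + 10)*D) + D)/5 = 7*((D**2 + (7*D + 10)*D) + D)/5 = 7*((D**2 + (10 + 7*D)*D) + D)/5 = 7*((D**2 + D*(10 + 7*D)) + D)/5 = 7*(D + D**2 + D*(10 + 7*D))/5 = 7*D/5 + 7*D**2/5 + 7*D*(10 + 7*D)/5)
(257767 + k(s(13))) - 103973 = (257767 + 7*(sqrt(13 + 4/13)/3)*(11 + 8*(sqrt(13 + 4/13)/3))/5) - 103973 = (257767 + 7*(sqrt(173/13)/3)*(11 + 8*(sqrt(173/13)/3))/5) - 103973 = (257767 + 7*((sqrt(2249)/13)/3)*(11 + 8*((sqrt(2249)/13)/3))/5) - 103973 = (257767 + 7*(sqrt(2249)/39)*(11 + 8*(sqrt(2249)/39))/5) - 103973 = (257767 + 7*(sqrt(2249)/39)*(11 + 8*sqrt(2249)/39)/5) - 103973 = (257767 + 7*sqrt(2249)*(11 + 8*sqrt(2249)/39)/195) - 103973 = 153794 + 7*sqrt(2249)*(11 + 8*sqrt(2249)/39)/195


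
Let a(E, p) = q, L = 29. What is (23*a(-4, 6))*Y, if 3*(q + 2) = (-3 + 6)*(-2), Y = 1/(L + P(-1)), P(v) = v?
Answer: -23/7 ≈ -3.2857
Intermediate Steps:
Y = 1/28 (Y = 1/(29 - 1) = 1/28 ≈ 0.035714)
q = -4 (q = -2 + ((-3 + 6)*(-2))/3 = -2 + (3*(-2))/3 = -2 + (1/3)*(-6) = -2 - 2 = -4)
a(E, p) = -4
(23*a(-4, 6))*Y = (23*(-4))*(1/28) = -92*1/28 = -23/7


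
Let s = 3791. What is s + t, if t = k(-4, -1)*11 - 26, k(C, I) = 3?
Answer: 3798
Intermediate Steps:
t = 7 (t = 3*11 - 26 = 33 - 26 = 7)
s + t = 3791 + 7 = 3798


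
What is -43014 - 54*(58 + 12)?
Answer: -46794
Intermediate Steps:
-43014 - 54*(58 + 12) = -43014 - 54*70 = -43014 - 3780 = -46794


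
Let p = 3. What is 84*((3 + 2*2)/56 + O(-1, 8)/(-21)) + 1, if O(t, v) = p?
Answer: -½ ≈ -0.50000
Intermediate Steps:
O(t, v) = 3
84*((3 + 2*2)/56 + O(-1, 8)/(-21)) + 1 = 84*((3 + 2*2)/56 + 3/(-21)) + 1 = 84*((3 + 4)*(1/56) + 3*(-1/21)) + 1 = 84*(7*(1/56) - ⅐) + 1 = 84*(⅛ - ⅐) + 1 = 84*(-1/56) + 1 = -3/2 + 1 = -½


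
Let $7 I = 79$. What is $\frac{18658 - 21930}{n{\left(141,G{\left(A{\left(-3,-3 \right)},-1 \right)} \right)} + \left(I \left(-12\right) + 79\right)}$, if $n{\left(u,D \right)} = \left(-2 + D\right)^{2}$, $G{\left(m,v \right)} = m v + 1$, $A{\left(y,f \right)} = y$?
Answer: $\frac{22904}{367} \approx 62.409$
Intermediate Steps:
$I = \frac{79}{7}$ ($I = \frac{1}{7} \cdot 79 = \frac{79}{7} \approx 11.286$)
$G{\left(m,v \right)} = 1 + m v$
$\frac{18658 - 21930}{n{\left(141,G{\left(A{\left(-3,-3 \right)},-1 \right)} \right)} + \left(I \left(-12\right) + 79\right)} = \frac{18658 - 21930}{\left(-2 + \left(1 - -3\right)\right)^{2} + \left(\frac{79}{7} \left(-12\right) + 79\right)} = - \frac{3272}{\left(-2 + \left(1 + 3\right)\right)^{2} + \left(- \frac{948}{7} + 79\right)} = - \frac{3272}{\left(-2 + 4\right)^{2} - \frac{395}{7}} = - \frac{3272}{2^{2} - \frac{395}{7}} = - \frac{3272}{4 - \frac{395}{7}} = - \frac{3272}{- \frac{367}{7}} = \left(-3272\right) \left(- \frac{7}{367}\right) = \frac{22904}{367}$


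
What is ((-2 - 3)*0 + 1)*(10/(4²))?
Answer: 5/8 ≈ 0.62500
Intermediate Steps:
((-2 - 3)*0 + 1)*(10/(4²)) = (-5*0 + 1)*(10/16) = (0 + 1)*(10*(1/16)) = 1*(5/8) = 5/8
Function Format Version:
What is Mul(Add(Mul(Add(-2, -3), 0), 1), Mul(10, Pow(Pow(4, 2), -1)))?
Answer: Rational(5, 8) ≈ 0.62500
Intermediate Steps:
Mul(Add(Mul(Add(-2, -3), 0), 1), Mul(10, Pow(Pow(4, 2), -1))) = Mul(Add(Mul(-5, 0), 1), Mul(10, Pow(16, -1))) = Mul(Add(0, 1), Mul(10, Rational(1, 16))) = Mul(1, Rational(5, 8)) = Rational(5, 8)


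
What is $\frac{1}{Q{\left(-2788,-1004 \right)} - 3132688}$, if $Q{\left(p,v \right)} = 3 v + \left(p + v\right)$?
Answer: $- \frac{1}{3139492} \approx -3.1852 \cdot 10^{-7}$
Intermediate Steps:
$Q{\left(p,v \right)} = p + 4 v$
$\frac{1}{Q{\left(-2788,-1004 \right)} - 3132688} = \frac{1}{\left(-2788 + 4 \left(-1004\right)\right) - 3132688} = \frac{1}{\left(-2788 - 4016\right) - 3132688} = \frac{1}{-6804 - 3132688} = \frac{1}{-3139492} = - \frac{1}{3139492}$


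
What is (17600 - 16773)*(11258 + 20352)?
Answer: 26141470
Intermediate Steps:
(17600 - 16773)*(11258 + 20352) = 827*31610 = 26141470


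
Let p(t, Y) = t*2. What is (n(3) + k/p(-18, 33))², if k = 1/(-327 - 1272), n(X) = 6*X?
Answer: 1073613039409/3313614096 ≈ 324.00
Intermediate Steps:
p(t, Y) = 2*t
k = -1/1599 (k = 1/(-1599) = -1/1599 ≈ -0.00062539)
(n(3) + k/p(-18, 33))² = (6*3 - 1/(1599*(2*(-18))))² = (18 - 1/1599/(-36))² = (18 - 1/1599*(-1/36))² = (18 + 1/57564)² = (1036153/57564)² = 1073613039409/3313614096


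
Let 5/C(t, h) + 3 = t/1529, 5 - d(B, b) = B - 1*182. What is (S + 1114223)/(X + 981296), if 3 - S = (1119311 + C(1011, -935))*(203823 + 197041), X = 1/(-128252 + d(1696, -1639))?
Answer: -26025412781846586566/56918275763985 ≈ -4.5724e+5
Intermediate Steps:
d(B, b) = 187 - B (d(B, b) = 5 - (B - 1*182) = 5 - (B - 182) = 5 - (-182 + B) = 5 + (182 - B) = 187 - B)
X = -1/129761 (X = 1/(-128252 + (187 - 1*1696)) = 1/(-128252 + (187 - 1696)) = 1/(-128252 - 1509) = 1/(-129761) = -1/129761 ≈ -7.7065e-6)
C(t, h) = 5/(-3 + t/1529)
S = -200564710585687/447 (S = 3 - (1119311 + 7645/(-4587 + 1011))*(203823 + 197041) = 3 - (1119311 + 7645/(-3576))*400864 = 3 - (1119311 + 7645*(-1/3576))*400864 = 3 - (1119311 - 7645/3576)*400864 = 3 - 4002648491*400864/3576 = 3 - 1*200564710587028/447 = 3 - 200564710587028/447 = -200564710585687/447 ≈ -4.4869e+11)
(S + 1114223)/(X + 981296) = (-200564710585687/447 + 1114223)/(-1/129761 + 981296) = -200564212528006/(447*127333950255/129761) = -200564212528006/447*129761/127333950255 = -26025412781846586566/56918275763985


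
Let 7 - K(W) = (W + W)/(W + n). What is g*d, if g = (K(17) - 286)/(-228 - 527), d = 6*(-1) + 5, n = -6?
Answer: -3103/8305 ≈ -0.37363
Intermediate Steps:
K(W) = 7 - 2*W/(-6 + W) (K(W) = 7 - (W + W)/(W - 6) = 7 - 2*W/(-6 + W))
d = -1 (d = -6 + 5 = -1)
g = 3103/8305 (g = ((-42 + 5*17)/(-6 + 17) - 286)/(-228 - 527) = ((-42 + 85)/11 - 286)/(-755) = ((1/11)*43 - 286)*(-1/755) = (43/11 - 286)*(-1/755) = -3103/11*(-1/755) = 3103/8305 ≈ 0.37363)
g*d = (3103/8305)*(-1) = -3103/8305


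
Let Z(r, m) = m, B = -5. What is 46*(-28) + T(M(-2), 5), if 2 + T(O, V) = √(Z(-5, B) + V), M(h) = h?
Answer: -1290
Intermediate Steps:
T(O, V) = -2 + √(-5 + V)
46*(-28) + T(M(-2), 5) = 46*(-28) + (-2 + √(-5 + 5)) = -1288 + (-2 + √0) = -1288 + (-2 + 0) = -1288 - 2 = -1290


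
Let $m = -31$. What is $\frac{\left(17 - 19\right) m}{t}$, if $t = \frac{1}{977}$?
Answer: $60574$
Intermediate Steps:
$t = \frac{1}{977} \approx 0.0010235$
$\frac{\left(17 - 19\right) m}{t} = \left(17 - 19\right) \left(-31\right) \frac{1}{\frac{1}{977}} = \left(-2\right) \left(-31\right) 977 = 62 \cdot 977 = 60574$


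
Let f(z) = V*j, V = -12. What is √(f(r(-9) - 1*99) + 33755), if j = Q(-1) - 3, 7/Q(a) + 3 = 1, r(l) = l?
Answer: √33833 ≈ 183.94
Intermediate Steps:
Q(a) = -7/2 (Q(a) = 7/(-3 + 1) = 7/(-2) = 7*(-½) = -7/2)
j = -13/2 (j = -7/2 - 3 = -13/2 ≈ -6.5000)
f(z) = 78 (f(z) = -12*(-13/2) = 78)
√(f(r(-9) - 1*99) + 33755) = √(78 + 33755) = √33833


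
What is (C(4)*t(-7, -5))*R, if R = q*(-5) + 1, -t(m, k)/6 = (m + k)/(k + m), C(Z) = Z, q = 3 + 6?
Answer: 1056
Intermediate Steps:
q = 9
t(m, k) = -6 (t(m, k) = -6*(m + k)/(k + m) = -6*(k + m)/(k + m) = -6*1 = -6)
R = -44 (R = 9*(-5) + 1 = -45 + 1 = -44)
(C(4)*t(-7, -5))*R = (4*(-6))*(-44) = -24*(-44) = 1056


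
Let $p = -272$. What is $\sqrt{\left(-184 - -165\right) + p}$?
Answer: $i \sqrt{291} \approx 17.059 i$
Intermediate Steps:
$\sqrt{\left(-184 - -165\right) + p} = \sqrt{\left(-184 - -165\right) - 272} = \sqrt{\left(-184 + 165\right) - 272} = \sqrt{-19 - 272} = \sqrt{-291} = i \sqrt{291}$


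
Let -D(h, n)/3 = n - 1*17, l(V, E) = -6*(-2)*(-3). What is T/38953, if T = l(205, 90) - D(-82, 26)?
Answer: -9/38953 ≈ -0.00023105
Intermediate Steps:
l(V, E) = -36 (l(V, E) = 12*(-3) = -36)
D(h, n) = 51 - 3*n (D(h, n) = -3*(n - 1*17) = -3*(n - 17) = -3*(-17 + n) = 51 - 3*n)
T = -9 (T = -36 - (51 - 3*26) = -36 - (51 - 78) = -36 - 1*(-27) = -36 + 27 = -9)
T/38953 = -9/38953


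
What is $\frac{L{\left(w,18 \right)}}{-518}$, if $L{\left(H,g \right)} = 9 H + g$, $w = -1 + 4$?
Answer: $- \frac{45}{518} \approx -0.086873$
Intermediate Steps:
$w = 3$
$L{\left(H,g \right)} = g + 9 H$
$\frac{L{\left(w,18 \right)}}{-518} = \frac{18 + 9 \cdot 3}{-518} = - \frac{18 + 27}{518} = \left(- \frac{1}{518}\right) 45 = - \frac{45}{518}$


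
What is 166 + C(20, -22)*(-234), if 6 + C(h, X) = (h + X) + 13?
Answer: -1004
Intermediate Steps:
C(h, X) = 7 + X + h (C(h, X) = -6 + ((h + X) + 13) = -6 + ((X + h) + 13) = -6 + (13 + X + h) = 7 + X + h)
166 + C(20, -22)*(-234) = 166 + (7 - 22 + 20)*(-234) = 166 + 5*(-234) = 166 - 1170 = -1004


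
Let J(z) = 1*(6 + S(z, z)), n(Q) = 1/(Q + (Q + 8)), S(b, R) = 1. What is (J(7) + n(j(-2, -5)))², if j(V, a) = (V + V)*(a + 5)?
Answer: 3249/64 ≈ 50.766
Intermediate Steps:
j(V, a) = 2*V*(5 + a) (j(V, a) = (2*V)*(5 + a) = 2*V*(5 + a))
n(Q) = 1/(8 + 2*Q) (n(Q) = 1/(Q + (8 + Q)) = 1/(8 + 2*Q))
J(z) = 7 (J(z) = 1*(6 + 1) = 1*7 = 7)
(J(7) + n(j(-2, -5)))² = (7 + 1/(2*(4 + 2*(-2)*(5 - 5))))² = (7 + 1/(2*(4 + 2*(-2)*0)))² = (7 + 1/(2*(4 + 0)))² = (7 + (½)/4)² = (7 + (½)*(¼))² = (7 + ⅛)² = (57/8)² = 3249/64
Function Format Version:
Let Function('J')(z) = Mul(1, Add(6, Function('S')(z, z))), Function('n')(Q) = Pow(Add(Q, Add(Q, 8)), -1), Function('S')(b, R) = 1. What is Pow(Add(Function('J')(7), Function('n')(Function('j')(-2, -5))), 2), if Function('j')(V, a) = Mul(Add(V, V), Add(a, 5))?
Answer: Rational(3249, 64) ≈ 50.766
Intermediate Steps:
Function('j')(V, a) = Mul(2, V, Add(5, a)) (Function('j')(V, a) = Mul(Mul(2, V), Add(5, a)) = Mul(2, V, Add(5, a)))
Function('n')(Q) = Pow(Add(8, Mul(2, Q)), -1) (Function('n')(Q) = Pow(Add(Q, Add(8, Q)), -1) = Pow(Add(8, Mul(2, Q)), -1))
Function('J')(z) = 7 (Function('J')(z) = Mul(1, Add(6, 1)) = Mul(1, 7) = 7)
Pow(Add(Function('J')(7), Function('n')(Function('j')(-2, -5))), 2) = Pow(Add(7, Mul(Rational(1, 2), Pow(Add(4, Mul(2, -2, Add(5, -5))), -1))), 2) = Pow(Add(7, Mul(Rational(1, 2), Pow(Add(4, Mul(2, -2, 0)), -1))), 2) = Pow(Add(7, Mul(Rational(1, 2), Pow(Add(4, 0), -1))), 2) = Pow(Add(7, Mul(Rational(1, 2), Pow(4, -1))), 2) = Pow(Add(7, Mul(Rational(1, 2), Rational(1, 4))), 2) = Pow(Add(7, Rational(1, 8)), 2) = Pow(Rational(57, 8), 2) = Rational(3249, 64)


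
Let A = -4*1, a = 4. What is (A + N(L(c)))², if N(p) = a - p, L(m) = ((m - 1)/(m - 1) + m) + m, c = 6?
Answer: 169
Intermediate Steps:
A = -4
L(m) = 1 + 2*m (L(m) = ((-1 + m)/(-1 + m) + m) + m = (1 + m) + m = 1 + 2*m)
N(p) = 4 - p
(A + N(L(c)))² = (-4 + (4 - (1 + 2*6)))² = (-4 + (4 - (1 + 12)))² = (-4 + (4 - 1*13))² = (-4 + (4 - 13))² = (-4 - 9)² = (-13)² = 169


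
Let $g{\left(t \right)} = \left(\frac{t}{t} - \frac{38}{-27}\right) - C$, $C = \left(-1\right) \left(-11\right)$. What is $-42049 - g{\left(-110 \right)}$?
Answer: $- \frac{1135091}{27} \approx -42040.0$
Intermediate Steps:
$C = 11$
$g{\left(t \right)} = - \frac{232}{27}$ ($g{\left(t \right)} = \left(\frac{t}{t} - \frac{38}{-27}\right) - 11 = \left(1 - - \frac{38}{27}\right) - 11 = \left(1 + \frac{38}{27}\right) - 11 = \frac{65}{27} - 11 = - \frac{232}{27}$)
$-42049 - g{\left(-110 \right)} = -42049 - - \frac{232}{27} = -42049 + \frac{232}{27} = - \frac{1135091}{27}$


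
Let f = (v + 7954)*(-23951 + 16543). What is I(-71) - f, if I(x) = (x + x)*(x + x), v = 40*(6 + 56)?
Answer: 77315236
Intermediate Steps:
v = 2480 (v = 40*62 = 2480)
I(x) = 4*x² (I(x) = (2*x)*(2*x) = 4*x²)
f = -77295072 (f = (2480 + 7954)*(-23951 + 16543) = 10434*(-7408) = -77295072)
I(-71) - f = 4*(-71)² - 1*(-77295072) = 4*5041 + 77295072 = 20164 + 77295072 = 77315236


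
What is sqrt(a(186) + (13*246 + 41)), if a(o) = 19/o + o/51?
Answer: sqrt(32421797826)/3162 ≈ 56.945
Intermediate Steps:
a(o) = 19/o + o/51 (a(o) = 19/o + o*(1/51) = 19/o + o/51)
sqrt(a(186) + (13*246 + 41)) = sqrt((19/186 + (1/51)*186) + (13*246 + 41)) = sqrt((19*(1/186) + 62/17) + (3198 + 41)) = sqrt((19/186 + 62/17) + 3239) = sqrt(11855/3162 + 3239) = sqrt(10253573/3162) = sqrt(32421797826)/3162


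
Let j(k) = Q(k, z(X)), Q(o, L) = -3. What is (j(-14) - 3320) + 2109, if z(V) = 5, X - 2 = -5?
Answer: -1214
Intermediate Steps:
X = -3 (X = 2 - 5 = -3)
j(k) = -3
(j(-14) - 3320) + 2109 = (-3 - 3320) + 2109 = -3323 + 2109 = -1214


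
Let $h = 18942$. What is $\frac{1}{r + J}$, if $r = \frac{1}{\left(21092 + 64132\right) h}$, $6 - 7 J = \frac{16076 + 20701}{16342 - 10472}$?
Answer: $- \frac{4738008678480}{179534665169} \approx -26.391$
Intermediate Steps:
$J = - \frac{1557}{41090}$ ($J = \frac{6}{7} - \frac{\left(16076 + 20701\right) \frac{1}{16342 - 10472}}{7} = \frac{6}{7} - \frac{36777 \cdot \frac{1}{5870}}{7} = \frac{6}{7} - \frac{36777}{41090} = - \frac{1557}{41090} \approx -0.037892$)
$r = \frac{1}{1614313008}$ ($r = \frac{1}{\left(21092 + 64132\right) 18942} = \frac{1}{85224} \cdot \frac{1}{18942} = \frac{1}{1614313008} \approx 6.1946 \cdot 10^{-10}$)
$\frac{1}{r + J} = \frac{1}{\frac{1}{1614313008} - \frac{1557}{41090}} = \frac{1}{- \frac{179534665169}{4738008678480}} = - \frac{4738008678480}{179534665169}$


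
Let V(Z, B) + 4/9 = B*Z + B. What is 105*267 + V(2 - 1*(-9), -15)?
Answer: 250691/9 ≈ 27855.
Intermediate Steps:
V(Z, B) = -4/9 + B + B*Z (V(Z, B) = -4/9 + (B*Z + B) = -4/9 + (B + B*Z) = -4/9 + B + B*Z)
105*267 + V(2 - 1*(-9), -15) = 105*267 + (-4/9 - 15 - 15*(2 - 1*(-9))) = 28035 + (-4/9 - 15 - 15*(2 + 9)) = 28035 + (-4/9 - 15 - 15*11) = 28035 + (-4/9 - 15 - 165) = 28035 - 1624/9 = 250691/9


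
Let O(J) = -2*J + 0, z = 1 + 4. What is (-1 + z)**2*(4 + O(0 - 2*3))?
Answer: 256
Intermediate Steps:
z = 5
O(J) = -2*J
(-1 + z)**2*(4 + O(0 - 2*3)) = (-1 + 5)**2*(4 - 2*(0 - 2*3)) = 4**2*(4 - 2*(0 - 6)) = 16*(4 - 2*(-6)) = 16*(4 + 12) = 16*16 = 256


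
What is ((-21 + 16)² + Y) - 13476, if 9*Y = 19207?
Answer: -101852/9 ≈ -11317.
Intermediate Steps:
Y = 19207/9 (Y = (⅑)*19207 = 19207/9 ≈ 2134.1)
((-21 + 16)² + Y) - 13476 = ((-21 + 16)² + 19207/9) - 13476 = ((-5)² + 19207/9) - 13476 = (25 + 19207/9) - 13476 = 19432/9 - 13476 = -101852/9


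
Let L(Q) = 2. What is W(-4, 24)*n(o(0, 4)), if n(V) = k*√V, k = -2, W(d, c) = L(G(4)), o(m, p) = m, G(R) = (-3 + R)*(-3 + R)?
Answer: 0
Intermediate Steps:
G(R) = (-3 + R)²
W(d, c) = 2
n(V) = -2*√V
W(-4, 24)*n(o(0, 4)) = 2*(-2*√0) = 2*(-2*0) = 2*0 = 0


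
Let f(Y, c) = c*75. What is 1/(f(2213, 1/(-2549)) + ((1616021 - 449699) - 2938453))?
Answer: -2549/4517161994 ≈ -5.6429e-7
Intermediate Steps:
f(Y, c) = 75*c
1/(f(2213, 1/(-2549)) + ((1616021 - 449699) - 2938453)) = 1/(75/(-2549) + ((1616021 - 449699) - 2938453)) = 1/(75*(-1/2549) + (1166322 - 2938453)) = 1/(-75/2549 - 1772131) = 1/(-4517161994/2549) = -2549/4517161994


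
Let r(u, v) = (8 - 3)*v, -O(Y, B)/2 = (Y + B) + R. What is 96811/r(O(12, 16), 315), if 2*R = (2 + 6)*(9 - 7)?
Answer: 96811/1575 ≈ 61.467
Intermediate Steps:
R = 8 (R = ((2 + 6)*(9 - 7))/2 = (8*2)/2 = (½)*16 = 8)
O(Y, B) = -16 - 2*B - 2*Y (O(Y, B) = -2*((Y + B) + 8) = -2*((B + Y) + 8) = -2*(8 + B + Y) = -16 - 2*B - 2*Y)
r(u, v) = 5*v
96811/r(O(12, 16), 315) = 96811/((5*315)) = 96811/1575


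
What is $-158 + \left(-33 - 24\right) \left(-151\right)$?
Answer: $8449$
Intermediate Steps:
$-158 + \left(-33 - 24\right) \left(-151\right) = -158 - -8607 = -158 + 8607 = 8449$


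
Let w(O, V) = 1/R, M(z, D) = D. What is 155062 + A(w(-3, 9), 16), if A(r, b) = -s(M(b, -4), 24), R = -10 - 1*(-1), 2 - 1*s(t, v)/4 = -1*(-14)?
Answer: 155110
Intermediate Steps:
s(t, v) = -48 (s(t, v) = 8 - (-4)*(-14) = 8 - 4*14 = 8 - 56 = -48)
R = -9 (R = -10 + 1 = -9)
w(O, V) = -⅑ (w(O, V) = 1/(-9) = -⅑)
A(r, b) = 48 (A(r, b) = -1*(-48) = 48)
155062 + A(w(-3, 9), 16) = 155062 + 48 = 155110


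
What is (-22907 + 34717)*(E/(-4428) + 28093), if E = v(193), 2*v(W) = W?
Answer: 1469113305575/4428 ≈ 3.3178e+8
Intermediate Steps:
v(W) = W/2
E = 193/2 (E = (1/2)*193 = 193/2 ≈ 96.500)
(-22907 + 34717)*(E/(-4428) + 28093) = (-22907 + 34717)*((193/2)/(-4428) + 28093) = 11810*((193/2)*(-1/4428) + 28093) = 11810*(-193/8856 + 28093) = 11810*(248791415/8856) = 1469113305575/4428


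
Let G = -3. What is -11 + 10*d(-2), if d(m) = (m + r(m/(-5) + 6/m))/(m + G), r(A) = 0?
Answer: -7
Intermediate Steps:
d(m) = m/(-3 + m) (d(m) = (m + 0)/(m - 3) = m/(-3 + m))
-11 + 10*d(-2) = -11 + 10*(-2/(-3 - 2)) = -11 + 10*(-2/(-5)) = -11 + 10*(-2*(-⅕)) = -11 + 10*(⅖) = -11 + 4 = -7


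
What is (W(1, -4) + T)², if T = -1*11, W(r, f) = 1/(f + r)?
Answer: 1156/9 ≈ 128.44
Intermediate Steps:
T = -11
(W(1, -4) + T)² = (1/(-4 + 1) - 11)² = (1/(-3) - 11)² = (-⅓ - 11)² = (-34/3)² = 1156/9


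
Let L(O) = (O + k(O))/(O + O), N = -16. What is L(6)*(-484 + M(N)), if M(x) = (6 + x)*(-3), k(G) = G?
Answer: -454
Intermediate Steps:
L(O) = 1 (L(O) = (O + O)/(O + O) = (2*O)/((2*O)) = (2*O)*(1/(2*O)) = 1)
M(x) = -18 - 3*x
L(6)*(-484 + M(N)) = 1*(-484 + (-18 - 3*(-16))) = 1*(-484 + (-18 + 48)) = 1*(-484 + 30) = 1*(-454) = -454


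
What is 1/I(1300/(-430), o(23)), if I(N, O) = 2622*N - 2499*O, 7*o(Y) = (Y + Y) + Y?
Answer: -43/1400079 ≈ -3.0713e-5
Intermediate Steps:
o(Y) = 3*Y/7 (o(Y) = ((Y + Y) + Y)/7 = (2*Y + Y)/7 = (3*Y)/7 = 3*Y/7)
I(N, O) = -2499*O + 2622*N
1/I(1300/(-430), o(23)) = 1/(-1071*23 + 2622*(1300/(-430))) = 1/(-2499*69/7 + 2622*(1300*(-1/430))) = 1/(-24633 + 2622*(-130/43)) = 1/(-24633 - 340860/43) = 1/(-1400079/43) = -43/1400079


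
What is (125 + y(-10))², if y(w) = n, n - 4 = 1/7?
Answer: 817216/49 ≈ 16678.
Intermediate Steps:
n = 29/7 (n = 4 + 1/7 = 4 + ⅐ = 29/7 ≈ 4.1429)
y(w) = 29/7
(125 + y(-10))² = (125 + 29/7)² = (904/7)² = 817216/49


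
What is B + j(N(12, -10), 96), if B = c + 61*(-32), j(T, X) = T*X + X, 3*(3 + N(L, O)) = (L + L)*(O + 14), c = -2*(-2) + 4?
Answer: 936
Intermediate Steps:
c = 8 (c = 4 + 4 = 8)
N(L, O) = -3 + 2*L*(14 + O)/3 (N(L, O) = -3 + ((L + L)*(O + 14))/3 = -3 + ((2*L)*(14 + O))/3 = -3 + (2*L*(14 + O))/3 = -3 + 2*L*(14 + O)/3)
j(T, X) = X + T*X
B = -1944 (B = 8 + 61*(-32) = 8 - 1952 = -1944)
B + j(N(12, -10), 96) = -1944 + 96*(1 + (-3 + (28/3)*12 + (2/3)*12*(-10))) = -1944 + 96*(1 + (-3 + 112 - 80)) = -1944 + 96*(1 + 29) = -1944 + 96*30 = -1944 + 2880 = 936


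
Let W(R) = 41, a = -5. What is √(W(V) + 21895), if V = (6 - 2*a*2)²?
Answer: 4*√1371 ≈ 148.11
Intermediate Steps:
V = 676 (V = (6 - 2*(-5)*2)² = (6 + 10*2)² = (6 + 20)² = 26² = 676)
√(W(V) + 21895) = √(41 + 21895) = √21936 = 4*√1371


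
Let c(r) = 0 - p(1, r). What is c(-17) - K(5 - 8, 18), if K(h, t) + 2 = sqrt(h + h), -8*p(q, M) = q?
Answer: 17/8 - I*sqrt(6) ≈ 2.125 - 2.4495*I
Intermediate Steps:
p(q, M) = -q/8
c(r) = 1/8 (c(r) = 0 - (-1)/8 = 0 - 1*(-1/8) = 0 + 1/8 = 1/8)
K(h, t) = -2 + sqrt(2)*sqrt(h) (K(h, t) = -2 + sqrt(h + h) = -2 + sqrt(2*h) = -2 + sqrt(2)*sqrt(h))
c(-17) - K(5 - 8, 18) = 1/8 - (-2 + sqrt(2)*sqrt(5 - 8)) = 1/8 - (-2 + sqrt(2)*sqrt(-3)) = 1/8 - (-2 + sqrt(2)*(I*sqrt(3))) = 1/8 - (-2 + I*sqrt(6)) = 1/8 + (2 - I*sqrt(6)) = 17/8 - I*sqrt(6)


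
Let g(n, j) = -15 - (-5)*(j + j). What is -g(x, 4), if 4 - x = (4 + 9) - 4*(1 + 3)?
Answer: -25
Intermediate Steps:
x = 7 (x = 4 - ((4 + 9) - 4*(1 + 3)) = 4 - (13 - 4*4) = 4 - (13 - 16) = 4 - 1*(-3) = 4 + 3 = 7)
g(n, j) = -15 + 10*j (g(n, j) = -15 - (-5)*2*j = -15 - (-10)*j = -15 + 10*j)
-g(x, 4) = -(-15 + 10*4) = -(-15 + 40) = -1*25 = -25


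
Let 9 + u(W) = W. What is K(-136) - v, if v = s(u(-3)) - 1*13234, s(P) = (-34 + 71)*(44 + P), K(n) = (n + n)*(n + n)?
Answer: 86034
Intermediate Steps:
K(n) = 4*n² (K(n) = (2*n)*(2*n) = 4*n²)
u(W) = -9 + W
s(P) = 1628 + 37*P (s(P) = 37*(44 + P) = 1628 + 37*P)
v = -12050 (v = (1628 + 37*(-9 - 3)) - 1*13234 = (1628 + 37*(-12)) - 13234 = (1628 - 444) - 13234 = 1184 - 13234 = -12050)
K(-136) - v = 4*(-136)² - 1*(-12050) = 4*18496 + 12050 = 73984 + 12050 = 86034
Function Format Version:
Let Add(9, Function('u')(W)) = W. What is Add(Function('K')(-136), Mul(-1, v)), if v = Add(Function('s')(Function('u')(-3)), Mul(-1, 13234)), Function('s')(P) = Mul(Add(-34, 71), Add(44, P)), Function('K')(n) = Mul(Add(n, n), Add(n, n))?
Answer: 86034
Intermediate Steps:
Function('K')(n) = Mul(4, Pow(n, 2)) (Function('K')(n) = Mul(Mul(2, n), Mul(2, n)) = Mul(4, Pow(n, 2)))
Function('u')(W) = Add(-9, W)
Function('s')(P) = Add(1628, Mul(37, P)) (Function('s')(P) = Mul(37, Add(44, P)) = Add(1628, Mul(37, P)))
v = -12050 (v = Add(Add(1628, Mul(37, Add(-9, -3))), Mul(-1, 13234)) = Add(Add(1628, Mul(37, -12)), -13234) = Add(Add(1628, -444), -13234) = Add(1184, -13234) = -12050)
Add(Function('K')(-136), Mul(-1, v)) = Add(Mul(4, Pow(-136, 2)), Mul(-1, -12050)) = Add(Mul(4, 18496), 12050) = Add(73984, 12050) = 86034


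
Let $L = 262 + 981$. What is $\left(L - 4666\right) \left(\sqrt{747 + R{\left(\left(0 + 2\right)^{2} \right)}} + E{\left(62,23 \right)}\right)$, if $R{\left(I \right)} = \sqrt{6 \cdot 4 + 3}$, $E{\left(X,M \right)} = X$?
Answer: $-212226 - 3423 \sqrt{747 + 3 \sqrt{3}} \approx -3.0611 \cdot 10^{5}$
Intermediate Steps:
$L = 1243$
$R{\left(I \right)} = 3 \sqrt{3}$ ($R{\left(I \right)} = \sqrt{24 + 3} = \sqrt{27} = 3 \sqrt{3}$)
$\left(L - 4666\right) \left(\sqrt{747 + R{\left(\left(0 + 2\right)^{2} \right)}} + E{\left(62,23 \right)}\right) = \left(1243 - 4666\right) \left(\sqrt{747 + 3 \sqrt{3}} + 62\right) = - 3423 \left(62 + \sqrt{747 + 3 \sqrt{3}}\right) = -212226 - 3423 \sqrt{747 + 3 \sqrt{3}}$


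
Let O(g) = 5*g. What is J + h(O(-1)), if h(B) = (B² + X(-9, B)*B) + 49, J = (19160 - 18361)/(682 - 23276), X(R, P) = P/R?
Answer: 14475563/203346 ≈ 71.187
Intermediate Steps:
J = -799/22594 (J = 799/(-22594) = 799*(-1/22594) = -799/22594 ≈ -0.035363)
h(B) = 49 + 8*B²/9 (h(B) = (B² + (B/(-9))*B) + 49 = (B² + (B*(-⅑))*B) + 49 = (B² + (-B/9)*B) + 49 = (B² - B²/9) + 49 = 8*B²/9 + 49 = 49 + 8*B²/9)
J + h(O(-1)) = -799/22594 + (49 + 8*(5*(-1))²/9) = -799/22594 + (49 + (8/9)*(-5)²) = -799/22594 + (49 + (8/9)*25) = -799/22594 + (49 + 200/9) = -799/22594 + 641/9 = 14475563/203346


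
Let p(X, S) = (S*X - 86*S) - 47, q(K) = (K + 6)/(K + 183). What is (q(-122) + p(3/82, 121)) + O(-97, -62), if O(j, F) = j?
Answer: -52758469/5002 ≈ -10547.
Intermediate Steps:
q(K) = (6 + K)/(183 + K)
p(X, S) = -47 - 86*S + S*X (p(X, S) = (-86*S + S*X) - 47 = -47 - 86*S + S*X)
(q(-122) + p(3/82, 121)) + O(-97, -62) = ((6 - 122)/(183 - 122) + (-47 - 86*121 + 121*(3/82))) - 97 = (-116/61 + (-47 - 10406 + 121*(3*(1/82)))) - 97 = ((1/61)*(-116) + (-47 - 10406 + 121*(3/82))) - 97 = (-116/61 + (-47 - 10406 + 363/82)) - 97 = (-116/61 - 856783/82) - 97 = -52273275/5002 - 97 = -52758469/5002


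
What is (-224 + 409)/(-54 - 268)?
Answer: -185/322 ≈ -0.57453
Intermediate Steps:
(-224 + 409)/(-54 - 268) = 185/(-322) = 185*(-1/322) = -185/322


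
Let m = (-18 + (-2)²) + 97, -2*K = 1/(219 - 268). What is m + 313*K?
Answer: 8447/98 ≈ 86.194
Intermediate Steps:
K = 1/98 (K = -1/(2*(219 - 268)) = -½/(-49) = -½*(-1/49) = 1/98 ≈ 0.010204)
m = 83 (m = (-18 + 4) + 97 = -14 + 97 = 83)
m + 313*K = 83 + 313*(1/98) = 83 + 313/98 = 8447/98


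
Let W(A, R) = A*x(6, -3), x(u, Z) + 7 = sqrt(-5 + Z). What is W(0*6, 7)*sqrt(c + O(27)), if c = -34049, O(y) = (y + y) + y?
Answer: 0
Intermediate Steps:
O(y) = 3*y (O(y) = 2*y + y = 3*y)
x(u, Z) = -7 + sqrt(-5 + Z)
W(A, R) = A*(-7 + 2*I*sqrt(2)) (W(A, R) = A*(-7 + sqrt(-5 - 3)) = A*(-7 + sqrt(-8)) = A*(-7 + 2*I*sqrt(2)))
W(0*6, 7)*sqrt(c + O(27)) = ((0*6)*(-7 + 2*I*sqrt(2)))*sqrt(-34049 + 3*27) = (0*(-7 + 2*I*sqrt(2)))*sqrt(-34049 + 81) = 0*sqrt(-33968) = 0*(4*I*sqrt(2123)) = 0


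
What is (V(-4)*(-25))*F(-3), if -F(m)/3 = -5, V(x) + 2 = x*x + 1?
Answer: -5625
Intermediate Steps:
V(x) = -1 + x² (V(x) = -2 + (x*x + 1) = -2 + (x² + 1) = -2 + (1 + x²) = -1 + x²)
F(m) = 15 (F(m) = -3*(-5) = 15)
(V(-4)*(-25))*F(-3) = ((-1 + (-4)²)*(-25))*15 = ((-1 + 16)*(-25))*15 = (15*(-25))*15 = -375*15 = -5625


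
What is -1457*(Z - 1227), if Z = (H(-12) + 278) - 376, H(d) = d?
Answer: 1948009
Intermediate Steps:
Z = -110 (Z = (-12 + 278) - 376 = 266 - 376 = -110)
-1457*(Z - 1227) = -1457*(-110 - 1227) = -1457*(-1337) = 1948009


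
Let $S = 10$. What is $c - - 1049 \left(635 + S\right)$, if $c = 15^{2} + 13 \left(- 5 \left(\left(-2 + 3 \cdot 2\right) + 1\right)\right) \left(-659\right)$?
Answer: $891005$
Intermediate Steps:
$c = 214400$ ($c = 225 + 13 \left(- 5 \left(\left(-2 + 6\right) + 1\right)\right) \left(-659\right) = 225 + 13 \left(- 5 \left(4 + 1\right)\right) \left(-659\right) = 225 + 13 \left(\left(-5\right) 5\right) \left(-659\right) = 225 + 13 \left(-25\right) \left(-659\right) = 225 - -214175 = 225 + 214175 = 214400$)
$c - - 1049 \left(635 + S\right) = 214400 - - 1049 \left(635 + 10\right) = 214400 - \left(-1049\right) 645 = 214400 - -676605 = 214400 + 676605 = 891005$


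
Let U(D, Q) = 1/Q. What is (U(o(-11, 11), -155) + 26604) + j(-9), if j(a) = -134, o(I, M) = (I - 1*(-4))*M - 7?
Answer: 4102849/155 ≈ 26470.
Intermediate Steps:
o(I, M) = -7 + M*(4 + I) (o(I, M) = (I + 4)*M - 7 = (4 + I)*M - 7 = M*(4 + I) - 7 = -7 + M*(4 + I))
(U(o(-11, 11), -155) + 26604) + j(-9) = (1/(-155) + 26604) - 134 = (-1/155 + 26604) - 134 = 4123619/155 - 134 = 4102849/155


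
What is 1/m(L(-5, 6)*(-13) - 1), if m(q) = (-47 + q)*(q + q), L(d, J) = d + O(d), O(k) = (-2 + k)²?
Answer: 1/710520 ≈ 1.4074e-6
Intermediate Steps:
L(d, J) = d + (-2 + d)²
m(q) = 2*q*(-47 + q) (m(q) = (-47 + q)*(2*q) = 2*q*(-47 + q))
1/m(L(-5, 6)*(-13) - 1) = 1/(2*((-5 + (-2 - 5)²)*(-13) - 1)*(-47 + ((-5 + (-2 - 5)²)*(-13) - 1))) = 1/(2*((-5 + (-7)²)*(-13) - 1)*(-47 + ((-5 + (-7)²)*(-13) - 1))) = 1/(2*((-5 + 49)*(-13) - 1)*(-47 + ((-5 + 49)*(-13) - 1))) = 1/(2*(44*(-13) - 1)*(-47 + (44*(-13) - 1))) = 1/(2*(-572 - 1)*(-47 + (-572 - 1))) = 1/(2*(-573)*(-47 - 573)) = 1/(2*(-573)*(-620)) = 1/710520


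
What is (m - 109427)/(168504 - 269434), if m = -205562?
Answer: 314989/100930 ≈ 3.1209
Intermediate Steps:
(m - 109427)/(168504 - 269434) = (-205562 - 109427)/(168504 - 269434) = -314989/(-100930) = -314989*(-1/100930) = 314989/100930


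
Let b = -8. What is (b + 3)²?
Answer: 25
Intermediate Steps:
(b + 3)² = (-8 + 3)² = (-5)² = 25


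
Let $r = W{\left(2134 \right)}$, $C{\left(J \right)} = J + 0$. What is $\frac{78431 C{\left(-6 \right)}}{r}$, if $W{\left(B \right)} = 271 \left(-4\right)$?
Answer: $\frac{235293}{542} \approx 434.12$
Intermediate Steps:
$C{\left(J \right)} = J$
$W{\left(B \right)} = -1084$
$r = -1084$
$\frac{78431 C{\left(-6 \right)}}{r} = \frac{78431 \left(-6\right)}{-1084} = \left(-470586\right) \left(- \frac{1}{1084}\right) = \frac{235293}{542}$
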